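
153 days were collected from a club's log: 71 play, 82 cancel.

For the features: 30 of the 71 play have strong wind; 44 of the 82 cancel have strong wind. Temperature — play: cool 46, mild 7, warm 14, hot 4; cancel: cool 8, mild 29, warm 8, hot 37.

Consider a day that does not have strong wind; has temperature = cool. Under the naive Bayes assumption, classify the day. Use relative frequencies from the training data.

play

play: (71/153) × (41/71) × (46/71) ≈ 0.173617
cancel: (82/153) × (38/82) × (8/82) ≈ 0.0242308
Highest score → play.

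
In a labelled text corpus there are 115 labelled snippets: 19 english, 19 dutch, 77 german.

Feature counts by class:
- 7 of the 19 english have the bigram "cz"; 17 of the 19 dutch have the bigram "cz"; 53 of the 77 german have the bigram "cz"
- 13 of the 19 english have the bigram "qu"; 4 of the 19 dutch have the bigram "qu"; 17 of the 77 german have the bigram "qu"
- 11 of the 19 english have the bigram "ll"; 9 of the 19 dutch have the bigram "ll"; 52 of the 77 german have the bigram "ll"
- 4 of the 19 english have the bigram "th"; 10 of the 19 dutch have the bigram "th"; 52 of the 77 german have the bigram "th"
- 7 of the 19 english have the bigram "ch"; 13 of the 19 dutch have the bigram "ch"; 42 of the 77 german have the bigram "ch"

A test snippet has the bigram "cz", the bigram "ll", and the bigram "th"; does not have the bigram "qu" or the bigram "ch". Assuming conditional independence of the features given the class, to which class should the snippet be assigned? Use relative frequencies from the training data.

german

english: (19/115) × (7/19) × (6/19) × (11/19) × (4/19) × (12/19) ≈ 0.00147969
dutch: (19/115) × (17/19) × (15/19) × (9/19) × (10/19) × (6/19) ≈ 0.00918802
german: (77/115) × (53/77) × (60/77) × (52/77) × (52/77) × (35/77) ≈ 0.074446
Highest score → german.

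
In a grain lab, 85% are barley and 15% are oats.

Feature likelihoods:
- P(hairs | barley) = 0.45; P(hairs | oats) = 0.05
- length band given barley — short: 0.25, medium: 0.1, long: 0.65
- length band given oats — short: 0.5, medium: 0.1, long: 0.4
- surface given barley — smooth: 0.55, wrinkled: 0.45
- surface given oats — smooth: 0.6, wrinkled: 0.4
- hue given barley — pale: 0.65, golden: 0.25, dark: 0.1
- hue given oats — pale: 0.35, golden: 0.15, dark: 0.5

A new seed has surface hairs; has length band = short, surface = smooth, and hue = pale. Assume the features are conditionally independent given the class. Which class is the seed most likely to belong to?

barley

barley: 0.85 × 0.45 × 0.25 × 0.55 × 0.65 = 0.0341859375
oats: 0.15 × 0.05 × 0.5 × 0.6 × 0.35 = 0.0007875
Highest score → barley.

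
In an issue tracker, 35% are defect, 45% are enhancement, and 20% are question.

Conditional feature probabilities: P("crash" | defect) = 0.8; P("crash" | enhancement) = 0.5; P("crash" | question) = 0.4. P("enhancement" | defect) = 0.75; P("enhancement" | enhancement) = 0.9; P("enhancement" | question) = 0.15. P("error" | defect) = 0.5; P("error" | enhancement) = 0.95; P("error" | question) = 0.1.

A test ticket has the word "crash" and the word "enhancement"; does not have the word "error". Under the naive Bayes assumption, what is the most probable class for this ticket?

defect: 0.35 × 0.8 × 0.75 × (1−0.5) = 0.105
enhancement: 0.45 × 0.5 × 0.9 × (1−0.95) = 0.010125
question: 0.2 × 0.4 × 0.15 × (1−0.1) = 0.0108
Highest score → defect.

defect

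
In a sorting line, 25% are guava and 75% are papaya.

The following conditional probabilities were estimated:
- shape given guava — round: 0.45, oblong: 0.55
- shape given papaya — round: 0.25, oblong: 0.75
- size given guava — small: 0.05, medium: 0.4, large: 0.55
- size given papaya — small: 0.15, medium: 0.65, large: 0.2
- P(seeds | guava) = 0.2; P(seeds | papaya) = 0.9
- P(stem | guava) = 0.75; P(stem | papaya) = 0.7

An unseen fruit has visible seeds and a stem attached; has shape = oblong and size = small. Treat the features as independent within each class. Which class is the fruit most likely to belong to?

papaya

guava: 0.25 × 0.55 × 0.05 × 0.2 × 0.75 = 0.00103125
papaya: 0.75 × 0.75 × 0.15 × 0.9 × 0.7 = 0.05315625
Highest score → papaya.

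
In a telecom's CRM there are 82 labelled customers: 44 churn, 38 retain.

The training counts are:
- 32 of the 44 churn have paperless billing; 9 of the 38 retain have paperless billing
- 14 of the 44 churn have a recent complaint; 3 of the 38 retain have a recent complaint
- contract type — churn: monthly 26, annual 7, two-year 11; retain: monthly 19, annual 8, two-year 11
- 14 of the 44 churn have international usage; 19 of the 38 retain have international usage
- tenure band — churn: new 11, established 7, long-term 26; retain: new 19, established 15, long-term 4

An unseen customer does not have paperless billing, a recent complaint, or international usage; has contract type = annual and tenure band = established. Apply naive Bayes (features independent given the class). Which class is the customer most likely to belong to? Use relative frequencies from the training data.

churn: (44/82) × (12/44) × (30/44) × (7/44) × (30/44) × (7/44) ≈ 0.00172185
retain: (38/82) × (29/38) × (35/38) × (8/38) × (19/38) × (15/38) ≈ 0.0135348
Highest score → retain.

retain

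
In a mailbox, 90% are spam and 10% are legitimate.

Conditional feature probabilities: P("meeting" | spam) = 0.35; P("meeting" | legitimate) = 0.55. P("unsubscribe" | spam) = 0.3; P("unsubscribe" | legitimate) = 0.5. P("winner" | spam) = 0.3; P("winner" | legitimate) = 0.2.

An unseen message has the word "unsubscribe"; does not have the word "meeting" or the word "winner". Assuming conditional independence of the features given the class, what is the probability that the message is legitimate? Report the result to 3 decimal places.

spam: 0.9 × (1−0.35) × 0.3 × (1−0.3) = 0.12285
legitimate: 0.1 × (1−0.55) × 0.5 × (1−0.2) = 0.018
P(legitimate | x) = 0.018 / 0.14085 ≈ 0.128

0.128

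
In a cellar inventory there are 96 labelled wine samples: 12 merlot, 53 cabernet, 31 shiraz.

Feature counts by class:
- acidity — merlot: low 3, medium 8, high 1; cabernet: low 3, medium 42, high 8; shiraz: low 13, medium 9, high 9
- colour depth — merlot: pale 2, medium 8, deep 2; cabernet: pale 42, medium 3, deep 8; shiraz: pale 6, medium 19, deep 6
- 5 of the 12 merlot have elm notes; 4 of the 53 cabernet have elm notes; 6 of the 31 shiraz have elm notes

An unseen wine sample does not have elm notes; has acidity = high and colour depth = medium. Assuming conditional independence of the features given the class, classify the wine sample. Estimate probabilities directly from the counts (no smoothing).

merlot: (12/96) × (1/12) × (8/12) × (7/12) ≈ 0.00405093
cabernet: (53/96) × (8/53) × (3/53) × (49/53) ≈ 0.00436098
shiraz: (31/96) × (9/31) × (19/31) × (25/31) ≈ 0.0463384
Highest score → shiraz.

shiraz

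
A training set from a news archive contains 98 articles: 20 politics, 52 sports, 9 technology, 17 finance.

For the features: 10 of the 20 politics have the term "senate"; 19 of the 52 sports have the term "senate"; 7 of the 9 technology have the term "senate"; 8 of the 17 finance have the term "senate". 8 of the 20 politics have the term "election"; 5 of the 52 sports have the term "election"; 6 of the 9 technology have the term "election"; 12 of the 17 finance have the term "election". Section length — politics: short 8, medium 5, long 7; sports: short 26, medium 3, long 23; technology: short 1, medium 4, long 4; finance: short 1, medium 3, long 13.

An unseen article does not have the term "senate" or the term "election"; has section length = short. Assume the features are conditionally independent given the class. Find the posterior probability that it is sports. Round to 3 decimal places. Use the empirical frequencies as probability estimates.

politics: (20/98) × (10/20) × (12/20) × (8/20) ≈ 0.0244898
sports: (52/98) × (33/52) × (47/52) × (26/52) ≈ 0.152178
technology: (9/98) × (2/9) × (3/9) × (1/9) ≈ 0.000755858
finance: (17/98) × (9/17) × (5/17) × (1/17) ≈ 0.00158887
P(sports | x) = 0.152178 / 0.179012528 ≈ 0.850

0.850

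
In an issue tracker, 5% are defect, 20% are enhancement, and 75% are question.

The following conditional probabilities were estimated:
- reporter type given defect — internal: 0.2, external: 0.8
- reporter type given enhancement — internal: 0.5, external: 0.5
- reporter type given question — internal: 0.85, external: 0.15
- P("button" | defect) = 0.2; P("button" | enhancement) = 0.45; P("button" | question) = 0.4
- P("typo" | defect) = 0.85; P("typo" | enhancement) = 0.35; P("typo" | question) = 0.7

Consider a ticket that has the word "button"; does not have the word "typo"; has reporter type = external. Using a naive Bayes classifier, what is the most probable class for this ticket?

defect: 0.05 × 0.8 × 0.2 × (1−0.85) = 0.0012
enhancement: 0.2 × 0.5 × 0.45 × (1−0.35) = 0.02925
question: 0.75 × 0.15 × 0.4 × (1−0.7) = 0.0135
Highest score → enhancement.

enhancement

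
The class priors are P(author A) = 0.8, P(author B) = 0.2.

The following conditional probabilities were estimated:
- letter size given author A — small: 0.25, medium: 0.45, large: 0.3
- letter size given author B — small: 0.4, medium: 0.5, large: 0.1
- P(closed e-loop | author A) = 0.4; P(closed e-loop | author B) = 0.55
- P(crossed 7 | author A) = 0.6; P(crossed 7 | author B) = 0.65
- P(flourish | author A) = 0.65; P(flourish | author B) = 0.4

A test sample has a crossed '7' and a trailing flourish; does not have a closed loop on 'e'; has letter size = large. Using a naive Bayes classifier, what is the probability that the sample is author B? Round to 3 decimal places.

author A: 0.8 × 0.3 × (1−0.4) × 0.6 × 0.65 = 0.05616
author B: 0.2 × 0.1 × (1−0.55) × 0.65 × 0.4 = 0.00234
P(author B | x) = 0.00234 / 0.0585 ≈ 0.040

0.040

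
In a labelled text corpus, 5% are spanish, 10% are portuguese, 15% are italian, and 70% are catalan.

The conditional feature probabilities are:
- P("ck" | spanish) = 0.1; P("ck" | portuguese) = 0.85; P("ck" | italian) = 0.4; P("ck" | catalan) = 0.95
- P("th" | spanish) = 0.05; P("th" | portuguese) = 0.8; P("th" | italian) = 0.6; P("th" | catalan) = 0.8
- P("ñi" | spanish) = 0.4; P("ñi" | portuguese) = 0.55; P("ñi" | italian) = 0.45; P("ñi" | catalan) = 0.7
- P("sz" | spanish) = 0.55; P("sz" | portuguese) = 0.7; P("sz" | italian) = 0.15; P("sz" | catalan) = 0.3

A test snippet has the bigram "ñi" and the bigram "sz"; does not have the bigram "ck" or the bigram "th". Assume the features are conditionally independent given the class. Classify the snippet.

spanish: 0.05 × (1−0.1) × (1−0.05) × 0.4 × 0.55 = 0.009405
portuguese: 0.1 × (1−0.85) × (1−0.8) × 0.55 × 0.7 = 0.001155
italian: 0.15 × (1−0.4) × (1−0.6) × 0.45 × 0.15 = 0.00243
catalan: 0.7 × (1−0.95) × (1−0.8) × 0.7 × 0.3 = 0.00147
Highest score → spanish.

spanish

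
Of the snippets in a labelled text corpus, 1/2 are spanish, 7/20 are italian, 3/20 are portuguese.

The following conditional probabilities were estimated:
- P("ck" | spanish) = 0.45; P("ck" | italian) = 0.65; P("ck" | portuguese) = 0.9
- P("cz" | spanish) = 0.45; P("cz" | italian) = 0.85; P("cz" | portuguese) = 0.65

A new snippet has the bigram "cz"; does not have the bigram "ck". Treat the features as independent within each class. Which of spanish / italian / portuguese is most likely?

spanish: 0.5 × (1−0.45) × 0.45 = 0.12375
italian: 0.35 × (1−0.65) × 0.85 = 0.104125
portuguese: 0.15 × (1−0.9) × 0.65 = 0.00975
Highest score → spanish.

spanish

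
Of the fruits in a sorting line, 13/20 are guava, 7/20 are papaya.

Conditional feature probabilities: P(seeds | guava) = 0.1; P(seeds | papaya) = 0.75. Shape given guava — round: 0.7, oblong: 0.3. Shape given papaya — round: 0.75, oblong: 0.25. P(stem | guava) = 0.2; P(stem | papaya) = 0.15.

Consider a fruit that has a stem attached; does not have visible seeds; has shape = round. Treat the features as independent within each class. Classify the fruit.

guava: 0.65 × (1−0.1) × 0.7 × 0.2 = 0.0819
papaya: 0.35 × (1−0.75) × 0.75 × 0.15 = 0.00984375
Highest score → guava.

guava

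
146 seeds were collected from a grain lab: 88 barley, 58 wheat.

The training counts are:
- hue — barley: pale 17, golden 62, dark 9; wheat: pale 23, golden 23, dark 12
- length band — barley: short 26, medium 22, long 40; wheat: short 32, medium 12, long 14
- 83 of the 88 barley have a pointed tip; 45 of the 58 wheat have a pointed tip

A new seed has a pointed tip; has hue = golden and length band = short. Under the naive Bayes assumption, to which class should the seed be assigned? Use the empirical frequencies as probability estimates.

barley: (88/146) × (62/88) × (26/88) × (83/88) ≈ 0.118338
wheat: (58/146) × (23/58) × (32/58) × (45/58) ≈ 0.0674344
Highest score → barley.

barley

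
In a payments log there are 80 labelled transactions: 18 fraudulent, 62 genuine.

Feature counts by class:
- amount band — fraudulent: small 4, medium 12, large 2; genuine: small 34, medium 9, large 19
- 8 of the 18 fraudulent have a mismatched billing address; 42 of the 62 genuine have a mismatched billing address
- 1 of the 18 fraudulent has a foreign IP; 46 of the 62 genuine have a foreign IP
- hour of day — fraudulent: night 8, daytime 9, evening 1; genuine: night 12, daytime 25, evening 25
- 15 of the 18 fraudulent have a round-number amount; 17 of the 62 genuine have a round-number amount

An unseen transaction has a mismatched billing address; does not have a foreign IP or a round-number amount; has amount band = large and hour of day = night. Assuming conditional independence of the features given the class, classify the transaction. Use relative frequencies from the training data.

genuine

fraudulent: (18/80) × (2/18) × (8/18) × (17/18) × (8/18) × (3/18) ≈ 0.000777321
genuine: (62/80) × (19/62) × (42/62) × (16/62) × (12/62) × (45/62) ≈ 0.00583257
Highest score → genuine.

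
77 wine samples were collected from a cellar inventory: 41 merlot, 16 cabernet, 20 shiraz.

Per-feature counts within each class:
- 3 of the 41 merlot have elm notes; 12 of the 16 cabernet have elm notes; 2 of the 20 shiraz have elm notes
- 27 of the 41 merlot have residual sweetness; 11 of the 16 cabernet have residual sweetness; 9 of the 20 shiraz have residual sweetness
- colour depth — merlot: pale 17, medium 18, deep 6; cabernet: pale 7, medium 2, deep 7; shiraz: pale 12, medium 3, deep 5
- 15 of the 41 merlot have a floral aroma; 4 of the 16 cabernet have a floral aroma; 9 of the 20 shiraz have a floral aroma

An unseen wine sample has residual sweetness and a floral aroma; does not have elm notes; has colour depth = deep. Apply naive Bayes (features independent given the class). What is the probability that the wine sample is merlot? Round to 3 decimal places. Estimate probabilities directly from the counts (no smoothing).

merlot: (41/77) × (38/41) × (27/41) × (6/41) × (15/41) ≈ 0.0173999
cabernet: (16/77) × (4/16) × (11/16) × (7/16) × (4/16) = 0.00390625
shiraz: (20/77) × (18/20) × (9/20) × (5/20) × (9/20) ≈ 0.0118344
P(merlot | x) = 0.0173999 / 0.03314055 ≈ 0.525

0.525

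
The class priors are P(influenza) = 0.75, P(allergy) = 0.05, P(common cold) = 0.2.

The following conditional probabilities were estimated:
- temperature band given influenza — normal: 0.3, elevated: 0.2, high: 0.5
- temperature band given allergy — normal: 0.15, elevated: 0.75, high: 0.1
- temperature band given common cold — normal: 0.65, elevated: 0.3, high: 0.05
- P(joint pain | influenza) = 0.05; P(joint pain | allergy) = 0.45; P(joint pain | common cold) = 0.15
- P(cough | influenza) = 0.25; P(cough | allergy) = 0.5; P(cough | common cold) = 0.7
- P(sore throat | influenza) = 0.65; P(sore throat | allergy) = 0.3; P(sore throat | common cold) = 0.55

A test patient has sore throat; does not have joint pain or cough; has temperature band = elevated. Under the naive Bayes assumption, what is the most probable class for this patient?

influenza: 0.75 × 0.2 × (1−0.05) × (1−0.25) × 0.65 = 0.06946875
allergy: 0.05 × 0.75 × (1−0.45) × (1−0.5) × 0.3 = 0.00309375
common cold: 0.2 × 0.3 × (1−0.15) × (1−0.7) × 0.55 = 0.008415
Highest score → influenza.

influenza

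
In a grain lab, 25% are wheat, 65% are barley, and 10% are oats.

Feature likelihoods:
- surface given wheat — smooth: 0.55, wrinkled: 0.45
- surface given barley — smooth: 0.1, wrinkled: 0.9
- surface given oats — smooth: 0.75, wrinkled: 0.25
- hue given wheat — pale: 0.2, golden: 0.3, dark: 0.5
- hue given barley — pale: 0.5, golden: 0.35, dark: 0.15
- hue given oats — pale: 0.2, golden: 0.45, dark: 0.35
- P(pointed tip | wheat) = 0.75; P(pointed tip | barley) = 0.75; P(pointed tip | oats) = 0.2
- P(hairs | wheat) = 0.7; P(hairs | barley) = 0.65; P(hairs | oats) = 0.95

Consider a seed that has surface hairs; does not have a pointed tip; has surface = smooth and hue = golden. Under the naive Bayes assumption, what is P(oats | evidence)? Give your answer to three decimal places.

0.701

wheat: 0.25 × 0.55 × 0.3 × (1−0.75) × 0.7 = 0.00721875
barley: 0.65 × 0.1 × 0.35 × (1−0.75) × 0.65 = 0.003696875
oats: 0.1 × 0.75 × 0.45 × (1−0.2) × 0.95 = 0.02565
P(oats | x) = 0.02565 / 0.036565625 ≈ 0.701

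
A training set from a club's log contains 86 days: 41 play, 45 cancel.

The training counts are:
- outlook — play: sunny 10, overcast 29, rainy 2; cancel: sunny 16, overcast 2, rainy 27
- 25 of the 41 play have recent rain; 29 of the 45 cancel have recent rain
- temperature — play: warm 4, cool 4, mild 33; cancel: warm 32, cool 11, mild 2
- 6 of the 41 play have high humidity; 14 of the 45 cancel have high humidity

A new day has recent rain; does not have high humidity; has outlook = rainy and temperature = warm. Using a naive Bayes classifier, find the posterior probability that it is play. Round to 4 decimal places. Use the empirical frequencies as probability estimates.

0.0118

play: (41/86) × (2/41) × (25/41) × (4/41) × (35/41) ≈ 0.00118099
cancel: (45/86) × (27/45) × (29/45) × (32/45) × (31/45) ≈ 0.0991146
P(play | x) = 0.00118099 / 0.10029559 ≈ 0.0118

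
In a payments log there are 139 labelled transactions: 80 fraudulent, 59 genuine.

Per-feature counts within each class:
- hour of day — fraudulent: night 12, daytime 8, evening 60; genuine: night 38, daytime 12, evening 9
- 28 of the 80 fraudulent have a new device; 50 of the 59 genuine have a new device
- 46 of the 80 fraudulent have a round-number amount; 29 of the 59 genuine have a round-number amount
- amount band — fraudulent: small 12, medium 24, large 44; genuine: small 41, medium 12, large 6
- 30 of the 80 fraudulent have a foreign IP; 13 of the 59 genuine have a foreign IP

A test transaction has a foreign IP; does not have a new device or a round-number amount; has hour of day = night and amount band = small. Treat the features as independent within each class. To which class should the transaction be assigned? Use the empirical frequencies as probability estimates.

fraudulent: (80/139) × (12/80) × (52/80) × (34/80) × (12/80) × (30/80) ≈ 0.0013415
genuine: (59/139) × (38/59) × (9/59) × (30/59) × (41/59) × (13/59) ≈ 0.00324677
Highest score → genuine.

genuine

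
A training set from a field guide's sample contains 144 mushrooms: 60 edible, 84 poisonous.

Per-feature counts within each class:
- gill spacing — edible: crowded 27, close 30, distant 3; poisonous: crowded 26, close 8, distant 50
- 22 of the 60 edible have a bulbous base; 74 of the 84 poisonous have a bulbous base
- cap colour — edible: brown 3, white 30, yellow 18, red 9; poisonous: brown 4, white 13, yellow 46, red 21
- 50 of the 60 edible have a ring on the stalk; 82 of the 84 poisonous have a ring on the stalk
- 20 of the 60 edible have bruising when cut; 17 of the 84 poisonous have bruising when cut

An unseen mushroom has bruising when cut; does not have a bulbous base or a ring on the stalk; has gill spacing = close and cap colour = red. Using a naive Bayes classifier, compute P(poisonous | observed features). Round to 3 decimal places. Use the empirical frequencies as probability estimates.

edible: (60/144) × (30/60) × (38/60) × (9/60) × (10/60) × (20/60) ≈ 0.00109954
poisonous: (84/144) × (8/84) × (10/84) × (21/84) × (2/84) × (17/84) ≈ 0.00000796725
P(poisonous | x) = 0.00000796725 / 0.00110750725 ≈ 0.007

0.007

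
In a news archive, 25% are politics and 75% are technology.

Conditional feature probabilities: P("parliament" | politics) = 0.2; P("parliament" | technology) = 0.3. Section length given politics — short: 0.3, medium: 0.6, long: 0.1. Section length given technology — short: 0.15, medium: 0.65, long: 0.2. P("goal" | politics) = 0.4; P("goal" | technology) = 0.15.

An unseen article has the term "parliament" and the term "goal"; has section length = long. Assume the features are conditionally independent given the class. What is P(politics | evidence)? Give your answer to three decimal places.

0.229

politics: 0.25 × 0.2 × 0.1 × 0.4 = 0.002
technology: 0.75 × 0.3 × 0.2 × 0.15 = 0.00675
P(politics | x) = 0.002 / 0.00875 ≈ 0.229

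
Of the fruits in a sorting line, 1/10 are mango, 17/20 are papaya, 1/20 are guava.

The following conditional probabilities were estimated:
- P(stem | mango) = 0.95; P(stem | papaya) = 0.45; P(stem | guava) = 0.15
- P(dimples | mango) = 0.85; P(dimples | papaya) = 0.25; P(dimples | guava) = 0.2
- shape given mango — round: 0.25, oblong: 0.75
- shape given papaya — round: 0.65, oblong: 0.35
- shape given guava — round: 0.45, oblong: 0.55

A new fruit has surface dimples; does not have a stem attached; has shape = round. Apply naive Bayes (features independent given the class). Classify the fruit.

mango: 0.1 × (1−0.95) × 0.85 × 0.25 = 0.0010625
papaya: 0.85 × (1−0.45) × 0.25 × 0.65 = 0.07596875
guava: 0.05 × (1−0.15) × 0.2 × 0.45 = 0.003825
Highest score → papaya.

papaya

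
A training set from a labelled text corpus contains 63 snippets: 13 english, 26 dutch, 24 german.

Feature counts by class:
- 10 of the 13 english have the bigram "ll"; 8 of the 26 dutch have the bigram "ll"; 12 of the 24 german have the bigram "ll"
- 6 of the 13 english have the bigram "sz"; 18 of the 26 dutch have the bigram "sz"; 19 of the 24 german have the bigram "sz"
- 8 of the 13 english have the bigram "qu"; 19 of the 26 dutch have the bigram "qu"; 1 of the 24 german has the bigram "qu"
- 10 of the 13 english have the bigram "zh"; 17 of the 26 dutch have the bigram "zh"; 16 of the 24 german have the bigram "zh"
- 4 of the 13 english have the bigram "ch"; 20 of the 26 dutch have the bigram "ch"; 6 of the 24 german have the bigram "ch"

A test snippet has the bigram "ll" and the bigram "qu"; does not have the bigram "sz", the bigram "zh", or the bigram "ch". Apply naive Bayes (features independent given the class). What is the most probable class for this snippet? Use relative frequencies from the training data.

english

english: (13/63) × (10/13) × (7/13) × (8/13) × (3/13) × (9/13) ≈ 0.00840307
dutch: (26/63) × (8/26) × (8/26) × (19/26) × (9/26) × (6/26) ≈ 0.00228083
german: (24/63) × (12/24) × (5/24) × (1/24) × (8/24) × (18/24) ≈ 0.00041336
Highest score → english.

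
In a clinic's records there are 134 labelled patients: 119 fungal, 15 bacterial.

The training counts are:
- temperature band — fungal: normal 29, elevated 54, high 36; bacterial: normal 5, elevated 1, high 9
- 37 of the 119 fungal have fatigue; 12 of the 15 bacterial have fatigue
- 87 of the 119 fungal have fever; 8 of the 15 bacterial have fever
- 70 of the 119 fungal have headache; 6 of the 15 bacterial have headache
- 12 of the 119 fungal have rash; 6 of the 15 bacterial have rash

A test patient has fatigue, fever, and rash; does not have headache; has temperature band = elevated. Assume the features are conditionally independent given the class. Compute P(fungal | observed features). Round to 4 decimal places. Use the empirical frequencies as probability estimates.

0.8327

fungal: (119/134) × (54/119) × (37/119) × (87/119) × (49/119) × (12/119) ≈ 0.00380364
bacterial: (15/134) × (1/15) × (12/15) × (8/15) × (9/15) × (6/15) ≈ 0.000764179
P(fungal | x) = 0.00380364 / 0.004567819 ≈ 0.8327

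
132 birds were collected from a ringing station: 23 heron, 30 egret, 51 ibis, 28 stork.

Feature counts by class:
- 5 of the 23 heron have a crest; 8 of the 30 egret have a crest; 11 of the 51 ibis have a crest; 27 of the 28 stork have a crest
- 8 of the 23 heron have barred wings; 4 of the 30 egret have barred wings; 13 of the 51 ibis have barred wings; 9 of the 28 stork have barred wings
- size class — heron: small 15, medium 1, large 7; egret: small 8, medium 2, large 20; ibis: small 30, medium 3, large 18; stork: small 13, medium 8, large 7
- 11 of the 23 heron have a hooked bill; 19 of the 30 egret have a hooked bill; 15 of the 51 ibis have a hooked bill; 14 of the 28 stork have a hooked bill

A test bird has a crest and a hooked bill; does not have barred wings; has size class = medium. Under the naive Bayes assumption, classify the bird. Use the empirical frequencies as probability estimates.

stork

heron: (23/132) × (5/23) × (15/23) × (1/23) × (11/23) ≈ 0.000513685
egret: (30/132) × (8/30) × (26/30) × (2/30) × (19/30) ≈ 0.00221773
ibis: (51/132) × (11/51) × (38/51) × (3/51) × (15/51) ≈ 0.00107425
stork: (28/132) × (27/28) × (19/28) × (8/28) × (14/28) ≈ 0.0198284
Highest score → stork.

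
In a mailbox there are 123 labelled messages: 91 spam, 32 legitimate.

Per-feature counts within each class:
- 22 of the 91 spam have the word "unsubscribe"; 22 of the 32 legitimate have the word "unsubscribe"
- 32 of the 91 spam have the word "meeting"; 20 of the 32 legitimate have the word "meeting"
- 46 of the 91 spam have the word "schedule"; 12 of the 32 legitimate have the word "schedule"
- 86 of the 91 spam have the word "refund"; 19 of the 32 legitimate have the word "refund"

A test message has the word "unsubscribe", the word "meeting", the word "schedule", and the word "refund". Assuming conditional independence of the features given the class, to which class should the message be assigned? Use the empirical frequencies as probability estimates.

spam

spam: (91/123) × (22/91) × (32/91) × (46/91) × (86/91) ≈ 0.0300469
legitimate: (32/123) × (22/32) × (20/32) × (12/32) × (19/32) ≈ 0.0248904
Highest score → spam.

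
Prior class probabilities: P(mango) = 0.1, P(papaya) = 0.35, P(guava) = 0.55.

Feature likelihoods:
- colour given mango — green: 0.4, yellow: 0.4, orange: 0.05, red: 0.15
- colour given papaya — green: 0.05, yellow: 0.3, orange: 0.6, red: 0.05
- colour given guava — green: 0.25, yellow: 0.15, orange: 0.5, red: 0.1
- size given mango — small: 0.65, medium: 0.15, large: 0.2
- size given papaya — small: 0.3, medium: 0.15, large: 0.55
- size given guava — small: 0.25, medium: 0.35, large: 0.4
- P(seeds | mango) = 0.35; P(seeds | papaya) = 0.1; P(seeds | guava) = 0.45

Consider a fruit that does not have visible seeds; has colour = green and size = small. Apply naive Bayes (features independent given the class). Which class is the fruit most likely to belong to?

mango: 0.1 × 0.4 × 0.65 × (1−0.35) = 0.0169
papaya: 0.35 × 0.05 × 0.3 × (1−0.1) = 0.004725
guava: 0.55 × 0.25 × 0.25 × (1−0.45) = 0.01890625
Highest score → guava.

guava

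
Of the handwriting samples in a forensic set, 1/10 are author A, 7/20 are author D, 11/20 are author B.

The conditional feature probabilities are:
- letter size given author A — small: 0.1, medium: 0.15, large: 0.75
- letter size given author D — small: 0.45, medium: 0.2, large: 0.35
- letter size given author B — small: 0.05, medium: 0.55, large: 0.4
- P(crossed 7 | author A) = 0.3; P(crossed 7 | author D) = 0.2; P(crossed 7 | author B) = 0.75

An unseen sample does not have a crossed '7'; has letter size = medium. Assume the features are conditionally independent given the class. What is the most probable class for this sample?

author A: 0.1 × 0.15 × (1−0.3) = 0.0105
author D: 0.35 × 0.2 × (1−0.2) = 0.056
author B: 0.55 × 0.55 × (1−0.75) = 0.075625
Highest score → author B.

author B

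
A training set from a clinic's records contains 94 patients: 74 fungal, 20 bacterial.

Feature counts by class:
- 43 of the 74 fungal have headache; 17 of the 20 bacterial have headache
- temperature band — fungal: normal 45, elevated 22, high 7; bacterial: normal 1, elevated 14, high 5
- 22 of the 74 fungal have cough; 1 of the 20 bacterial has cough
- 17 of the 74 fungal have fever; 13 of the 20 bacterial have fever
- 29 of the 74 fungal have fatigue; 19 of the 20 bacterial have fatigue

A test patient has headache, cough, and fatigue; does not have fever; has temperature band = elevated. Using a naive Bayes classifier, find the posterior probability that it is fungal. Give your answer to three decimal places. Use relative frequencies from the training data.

0.853

fungal: (74/94) × (43/74) × (22/74) × (22/74) × (57/74) × (29/74) ≈ 0.0122048
bacterial: (20/94) × (17/20) × (14/20) × (1/20) × (7/20) × (19/20) ≈ 0.00210465
P(fungal | x) = 0.0122048 / 0.01430945 ≈ 0.853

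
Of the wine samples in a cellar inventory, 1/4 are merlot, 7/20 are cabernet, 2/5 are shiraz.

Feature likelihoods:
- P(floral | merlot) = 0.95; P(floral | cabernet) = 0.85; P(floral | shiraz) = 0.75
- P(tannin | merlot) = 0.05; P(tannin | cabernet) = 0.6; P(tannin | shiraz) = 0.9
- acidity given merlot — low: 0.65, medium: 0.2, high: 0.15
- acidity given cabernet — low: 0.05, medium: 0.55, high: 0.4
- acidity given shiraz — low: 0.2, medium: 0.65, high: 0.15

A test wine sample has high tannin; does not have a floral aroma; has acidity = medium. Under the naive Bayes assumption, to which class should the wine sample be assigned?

shiraz

merlot: 0.25 × (1−0.95) × 0.05 × 0.2 = 0.000125
cabernet: 0.35 × (1−0.85) × 0.6 × 0.55 = 0.017325
shiraz: 0.4 × (1−0.75) × 0.9 × 0.65 = 0.0585
Highest score → shiraz.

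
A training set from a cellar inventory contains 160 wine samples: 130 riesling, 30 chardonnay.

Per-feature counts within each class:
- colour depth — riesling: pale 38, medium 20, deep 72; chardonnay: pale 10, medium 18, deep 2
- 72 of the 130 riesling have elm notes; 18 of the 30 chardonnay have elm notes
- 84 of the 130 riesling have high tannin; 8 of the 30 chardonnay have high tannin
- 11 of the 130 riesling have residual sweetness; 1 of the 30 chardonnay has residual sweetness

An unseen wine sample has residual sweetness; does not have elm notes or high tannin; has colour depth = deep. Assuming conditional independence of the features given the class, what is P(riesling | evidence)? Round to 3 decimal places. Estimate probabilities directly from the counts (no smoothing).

riesling: (130/160) × (72/130) × (58/130) × (46/130) × (11/130) ≈ 0.0060112
chardonnay: (30/160) × (2/30) × (12/30) × (22/30) × (1/30) ≈ 0.000122222
P(riesling | x) = 0.0060112 / 0.006133422 ≈ 0.980

0.980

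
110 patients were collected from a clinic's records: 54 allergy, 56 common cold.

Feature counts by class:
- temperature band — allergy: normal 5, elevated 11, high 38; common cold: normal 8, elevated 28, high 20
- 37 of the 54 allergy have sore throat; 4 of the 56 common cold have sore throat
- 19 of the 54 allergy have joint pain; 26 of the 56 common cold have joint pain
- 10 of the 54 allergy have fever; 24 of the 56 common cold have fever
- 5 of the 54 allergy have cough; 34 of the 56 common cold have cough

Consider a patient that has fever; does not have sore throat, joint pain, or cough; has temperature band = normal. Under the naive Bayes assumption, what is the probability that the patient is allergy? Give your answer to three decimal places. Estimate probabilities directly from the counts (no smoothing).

0.204

allergy: (54/110) × (5/54) × (17/54) × (35/54) × (10/54) × (49/54) ≈ 0.00155853
common cold: (56/110) × (8/56) × (52/56) × (30/56) × (24/56) × (22/56) ≈ 0.00609121
P(allergy | x) = 0.00155853 / 0.00764974 ≈ 0.204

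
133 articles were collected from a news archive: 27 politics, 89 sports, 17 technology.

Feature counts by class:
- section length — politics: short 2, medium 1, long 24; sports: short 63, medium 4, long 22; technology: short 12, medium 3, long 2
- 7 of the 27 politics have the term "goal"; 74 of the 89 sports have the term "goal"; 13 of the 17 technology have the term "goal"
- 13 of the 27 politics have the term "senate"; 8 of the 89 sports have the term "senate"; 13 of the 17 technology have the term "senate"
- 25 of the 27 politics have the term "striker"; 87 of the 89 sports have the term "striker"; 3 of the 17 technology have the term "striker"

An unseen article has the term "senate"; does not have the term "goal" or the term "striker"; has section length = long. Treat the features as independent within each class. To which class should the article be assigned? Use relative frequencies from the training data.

politics: (27/133) × (24/27) × (20/27) × (13/27) × (2/27) ≈ 0.00476729
sports: (89/133) × (22/89) × (15/89) × (8/89) × (2/89) ≈ 0.0000563135
technology: (17/133) × (2/17) × (4/17) × (13/17) × (14/17) ≈ 0.00222825
Highest score → politics.

politics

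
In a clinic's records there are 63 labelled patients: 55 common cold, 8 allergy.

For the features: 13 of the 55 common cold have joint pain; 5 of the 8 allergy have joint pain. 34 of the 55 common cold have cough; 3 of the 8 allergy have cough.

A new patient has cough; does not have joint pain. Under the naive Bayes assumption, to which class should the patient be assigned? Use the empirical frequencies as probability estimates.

common cold: (55/63) × (42/55) × (34/55) ≈ 0.412121
allergy: (8/63) × (3/8) × (3/8) ≈ 0.0178571
Highest score → common cold.

common cold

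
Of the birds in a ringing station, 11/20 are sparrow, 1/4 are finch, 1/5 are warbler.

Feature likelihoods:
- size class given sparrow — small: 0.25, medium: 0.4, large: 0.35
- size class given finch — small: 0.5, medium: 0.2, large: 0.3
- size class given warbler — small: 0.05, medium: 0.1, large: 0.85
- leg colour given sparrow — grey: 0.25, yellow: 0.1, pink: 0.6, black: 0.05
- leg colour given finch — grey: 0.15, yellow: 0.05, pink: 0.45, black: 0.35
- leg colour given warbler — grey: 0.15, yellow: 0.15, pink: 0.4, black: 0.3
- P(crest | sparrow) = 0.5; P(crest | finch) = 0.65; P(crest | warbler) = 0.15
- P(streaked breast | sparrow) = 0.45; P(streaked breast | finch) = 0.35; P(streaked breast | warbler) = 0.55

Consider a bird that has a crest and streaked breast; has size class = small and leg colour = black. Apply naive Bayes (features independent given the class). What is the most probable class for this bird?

finch

sparrow: 0.55 × 0.25 × 0.05 × 0.5 × 0.45 = 0.001546875
finch: 0.25 × 0.5 × 0.35 × 0.65 × 0.35 = 0.009953125
warbler: 0.2 × 0.05 × 0.3 × 0.15 × 0.55 = 0.0002475
Highest score → finch.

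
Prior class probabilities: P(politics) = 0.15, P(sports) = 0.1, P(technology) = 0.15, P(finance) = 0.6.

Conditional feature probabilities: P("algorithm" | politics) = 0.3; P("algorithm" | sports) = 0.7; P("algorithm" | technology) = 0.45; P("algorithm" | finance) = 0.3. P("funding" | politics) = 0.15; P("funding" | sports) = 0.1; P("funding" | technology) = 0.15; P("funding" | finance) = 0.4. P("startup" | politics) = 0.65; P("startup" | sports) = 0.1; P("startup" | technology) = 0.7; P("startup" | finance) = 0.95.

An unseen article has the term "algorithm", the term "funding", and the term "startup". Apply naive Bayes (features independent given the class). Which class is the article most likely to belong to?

politics: 0.15 × 0.3 × 0.15 × 0.65 = 0.0043875
sports: 0.1 × 0.7 × 0.1 × 0.1 = 0.0007
technology: 0.15 × 0.45 × 0.15 × 0.7 = 0.0070875
finance: 0.6 × 0.3 × 0.4 × 0.95 = 0.0684
Highest score → finance.

finance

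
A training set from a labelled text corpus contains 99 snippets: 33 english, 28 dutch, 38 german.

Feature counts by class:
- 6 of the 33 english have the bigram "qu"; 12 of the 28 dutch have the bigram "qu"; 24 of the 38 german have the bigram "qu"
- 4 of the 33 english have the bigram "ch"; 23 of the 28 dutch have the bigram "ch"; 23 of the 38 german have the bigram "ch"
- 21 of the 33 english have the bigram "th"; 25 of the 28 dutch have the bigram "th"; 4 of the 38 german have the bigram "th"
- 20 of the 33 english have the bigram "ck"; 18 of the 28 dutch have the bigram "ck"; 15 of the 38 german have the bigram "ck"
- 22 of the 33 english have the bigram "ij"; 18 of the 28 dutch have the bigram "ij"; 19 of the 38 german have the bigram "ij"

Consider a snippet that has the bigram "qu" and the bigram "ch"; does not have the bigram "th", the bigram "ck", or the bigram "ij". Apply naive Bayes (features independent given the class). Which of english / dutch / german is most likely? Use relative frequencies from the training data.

english: (33/99) × (6/33) × (4/33) × (12/33) × (13/33) × (11/33) ≈ 0.000350782
dutch: (28/99) × (12/28) × (23/28) × (3/28) × (10/28) × (10/28) ≈ 0.0013607
german: (38/99) × (24/38) × (23/38) × (34/38) × (23/38) × (19/38) ≈ 0.039731
Highest score → german.

german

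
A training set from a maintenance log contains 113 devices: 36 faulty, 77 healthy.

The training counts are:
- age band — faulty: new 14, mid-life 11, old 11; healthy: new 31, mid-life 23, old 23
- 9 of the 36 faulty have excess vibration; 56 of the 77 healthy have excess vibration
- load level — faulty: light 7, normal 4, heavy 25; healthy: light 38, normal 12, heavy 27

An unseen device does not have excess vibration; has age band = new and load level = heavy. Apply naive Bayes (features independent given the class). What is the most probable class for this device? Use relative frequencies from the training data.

faulty: (36/113) × (14/36) × (27/36) × (25/36) ≈ 0.064528
healthy: (77/113) × (31/77) × (21/77) × (27/77) ≈ 0.0262352
Highest score → faulty.

faulty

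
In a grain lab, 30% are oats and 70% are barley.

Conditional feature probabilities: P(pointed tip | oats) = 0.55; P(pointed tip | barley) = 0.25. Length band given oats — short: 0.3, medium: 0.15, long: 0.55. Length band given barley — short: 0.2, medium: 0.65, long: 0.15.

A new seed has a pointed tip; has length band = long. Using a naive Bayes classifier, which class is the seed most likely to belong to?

oats: 0.3 × 0.55 × 0.55 = 0.09075
barley: 0.7 × 0.25 × 0.15 = 0.02625
Highest score → oats.

oats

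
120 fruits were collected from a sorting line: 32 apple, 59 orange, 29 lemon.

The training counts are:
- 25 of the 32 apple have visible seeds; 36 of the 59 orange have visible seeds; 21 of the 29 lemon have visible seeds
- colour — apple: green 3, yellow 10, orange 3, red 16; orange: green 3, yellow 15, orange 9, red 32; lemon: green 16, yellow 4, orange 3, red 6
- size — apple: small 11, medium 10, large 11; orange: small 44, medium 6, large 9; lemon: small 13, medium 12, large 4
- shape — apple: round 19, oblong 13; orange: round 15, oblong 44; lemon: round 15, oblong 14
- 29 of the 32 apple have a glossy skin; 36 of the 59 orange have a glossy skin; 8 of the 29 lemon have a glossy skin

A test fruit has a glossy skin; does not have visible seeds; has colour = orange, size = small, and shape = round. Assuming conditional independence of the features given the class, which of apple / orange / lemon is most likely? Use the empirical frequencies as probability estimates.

apple: (32/120) × (7/32) × (3/32) × (11/32) × (19/32) × (29/32) = 0.00101153850555419921875
orange: (59/120) × (23/59) × (9/59) × (44/59) × (15/59) × (36/59) ≈ 0.00338242
lemon: (29/120) × (8/29) × (3/29) × (13/29) × (15/29) × (8/29) ≈ 0.000441126
Highest score → orange.

orange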